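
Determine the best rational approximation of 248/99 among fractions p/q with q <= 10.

Expand x = 248/99 as a continued fraction with the Euclidean algorithm:
  248 = 2*99 + 50, so a_0 = 2.
  99 = 1*50 + 49, so a_1 = 1.
  50 = 1*49 + 1, so a_2 = 1.
  49 = 49*1 + 0, so a_3 = 49.
so x = [2; 1, 1, 49].
Convergents (p_i = a_i*p_{i-1} + p_{i-2}, q_i = a_i*q_{i-1} + q_{i-2} with p_{-2}=0, p_{-1}=1, q_{-2}=1, q_{-1}=0), until the denominator exceeds 10:
  i=0: a_0=2, p_0 = 2*1 + 0 = 2, q_0 = 2*0 + 1 = 1.
  i=1: a_1=1, p_1 = 1*2 + 1 = 3, q_1 = 1*1 + 0 = 1.
  i=2: a_2=1, p_2 = 1*3 + 2 = 5, q_2 = 1*1 + 1 = 2.
  i=3: a_3=49, p_3 = 49*5 + 3 = 248, q_3 = 49*2 + 1 = 99.
q_3 = 99 > 10, so the last convergent with denominator <= 10 is p_2/q_2 = 5/2.
The closest fraction with denominator <= 10 is either p_2/q_2 or the intermediate fraction (k*p_2 + p_1)/(k*q_2 + q_1) with the largest k >= 1 whose denominator stays <= 10; these approach x as k grows, and every other convergent or intermediate fraction in range is farther away.
Largest k: floor((10 - q_1)/q_2) = floor((10 - 1)/2) = 4.
That gives (4*5 + 3)/(4*2 + 1) = 23/9.
Compare the errors: |x - 5/2| = |248*2 - 5*99|/(99*2) = 1/198, and |x - 23/9| = |248*9 - 23*99|/(99*9) = 45/891.
Cross-multiplying, 1*891 = 891 < 8910 = 45*198, so 1/198 is smaller: the convergent 5/2 is closer to x than 23/9.

5/2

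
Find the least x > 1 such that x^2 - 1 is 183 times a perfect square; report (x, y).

First expand sqrt(183) as a continued fraction. With x_i = (sqrt(183) + m_i)/d_i and (m_0, d_0) = (0, 1): a_0 = floor(sqrt(183)) = 13, since 13^2 = 169 <= 183 < 196 = 14^2.
Iterate m_{i+1} = d_i*a_i - m_i, d_{i+1} = (183 - m_{i+1}^2)/d_i, a_{i+1} = floor((a_0 + m_{i+1})/d_{i+1}):
  m_1 = 1*13 - 0 = 13, d_1 = (183 - 13^2)/1 = 14/1 = 14, a_1 = floor((13 + 13)/14) = 1.
  m_2 = 14*1 - 13 = 1, d_2 = (183 - 1^2)/14 = 182/14 = 13, a_2 = floor((13 + 1)/13) = 1.
  m_3 = 13*1 - 1 = 12, d_3 = (183 - 12^2)/13 = 39/13 = 3, a_3 = floor((13 + 12)/3) = 8.
  m_4 = 3*8 - 12 = 12, d_4 = (183 - 12^2)/3 = 39/3 = 13, a_4 = floor((13 + 12)/13) = 1.
  m_5 = 13*1 - 12 = 1, d_5 = (183 - 1^2)/13 = 182/13 = 14, a_5 = floor((13 + 1)/14) = 1.
  m_6 = 14*1 - 1 = 13, d_6 = (183 - 13^2)/14 = 14/14 = 1, a_6 = floor((13 + 13)/1) = 26.
  m_7 = 1*26 - 13 = 13, d_7 = (183 - 13^2)/1 = 14/1 = 14: (m_7, d_7) = (m_1, d_1) = (13, 14), so from here the quotients repeat a_1, ..., a_6; the period length is 6.
So sqrt(183) = [13; (1, 1, 8, 1, 1, 26)] with period length k = 6.
k is even, so the fundamental solution of x^2 - 183y^2 = 1 is (p_{k-1}, q_{k-1}) = (p_5, q_5); compute convergents through index 5.
Convergents (p_i = a_i*p_{i-1} + p_{i-2}, q_i = a_i*q_{i-1} + q_{i-2} with p_{-2}=0, p_{-1}=1, q_{-2}=1, q_{-1}=0):
  i=0: a_0=13, p_0 = 13*1 + 0 = 13, q_0 = 13*0 + 1 = 1.
  i=1: a_1=1, p_1 = 1*13 + 1 = 14, q_1 = 1*1 + 0 = 1.
  i=2: a_2=1, p_2 = 1*14 + 13 = 27, q_2 = 1*1 + 1 = 2.
  i=3: a_3=8, p_3 = 8*27 + 14 = 230, q_3 = 8*2 + 1 = 17.
  i=4: a_4=1, p_4 = 1*230 + 27 = 257, q_4 = 1*17 + 2 = 19.
  i=5: a_5=1, p_5 = 1*257 + 230 = 487, q_5 = 1*19 + 17 = 36.
Check: 487^2 - 183*36^2 = 237169 - 237168 = 1, so (x, y) = (487, 36) solves the equation, and by the theorem it is the least positive solution.

(x, y) = (487, 36)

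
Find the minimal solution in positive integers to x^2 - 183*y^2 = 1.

(x, y) = (487, 36)

First expand sqrt(183) as a continued fraction. With x_i = (sqrt(183) + m_i)/d_i and (m_0, d_0) = (0, 1): a_0 = floor(sqrt(183)) = 13, since 13^2 = 169 <= 183 < 196 = 14^2.
Iterate m_{i+1} = d_i*a_i - m_i, d_{i+1} = (183 - m_{i+1}^2)/d_i, a_{i+1} = floor((a_0 + m_{i+1})/d_{i+1}):
  m_1 = 1*13 - 0 = 13, d_1 = (183 - 13^2)/1 = 14/1 = 14, a_1 = floor((13 + 13)/14) = 1.
  m_2 = 14*1 - 13 = 1, d_2 = (183 - 1^2)/14 = 182/14 = 13, a_2 = floor((13 + 1)/13) = 1.
  m_3 = 13*1 - 1 = 12, d_3 = (183 - 12^2)/13 = 39/13 = 3, a_3 = floor((13 + 12)/3) = 8.
  m_4 = 3*8 - 12 = 12, d_4 = (183 - 12^2)/3 = 39/3 = 13, a_4 = floor((13 + 12)/13) = 1.
  m_5 = 13*1 - 12 = 1, d_5 = (183 - 1^2)/13 = 182/13 = 14, a_5 = floor((13 + 1)/14) = 1.
  m_6 = 14*1 - 1 = 13, d_6 = (183 - 13^2)/14 = 14/14 = 1, a_6 = floor((13 + 13)/1) = 26.
  m_7 = 1*26 - 13 = 13, d_7 = (183 - 13^2)/1 = 14/1 = 14: (m_7, d_7) = (m_1, d_1) = (13, 14), so from here the quotients repeat a_1, ..., a_6; the period length is 6.
So sqrt(183) = [13; (1, 1, 8, 1, 1, 26)] with period length k = 6.
k is even, so the fundamental solution of x^2 - 183y^2 = 1 is (p_{k-1}, q_{k-1}) = (p_5, q_5); compute convergents through index 5.
Convergents (p_i = a_i*p_{i-1} + p_{i-2}, q_i = a_i*q_{i-1} + q_{i-2} with p_{-2}=0, p_{-1}=1, q_{-2}=1, q_{-1}=0):
  i=0: a_0=13, p_0 = 13*1 + 0 = 13, q_0 = 13*0 + 1 = 1.
  i=1: a_1=1, p_1 = 1*13 + 1 = 14, q_1 = 1*1 + 0 = 1.
  i=2: a_2=1, p_2 = 1*14 + 13 = 27, q_2 = 1*1 + 1 = 2.
  i=3: a_3=8, p_3 = 8*27 + 14 = 230, q_3 = 8*2 + 1 = 17.
  i=4: a_4=1, p_4 = 1*230 + 27 = 257, q_4 = 1*17 + 2 = 19.
  i=5: a_5=1, p_5 = 1*257 + 230 = 487, q_5 = 1*19 + 17 = 36.
Check: 487^2 - 183*36^2 = 237169 - 237168 = 1, so (x, y) = (487, 36) solves the equation, and by the theorem it is the least positive solution.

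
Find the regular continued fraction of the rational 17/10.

[1; 1, 2, 3]

Run the Euclidean algorithm on 17 and 10; the successive quotients are the partial quotients a_0, a_1, ... (each step inverts the fractional part left over by the previous one):
  17 = 1*10 + 7, so a_0 = 1.
  10 = 1*7 + 3, so a_1 = 1.
  7 = 2*3 + 1, so a_2 = 2.
  3 = 3*1 + 0, so a_3 = 3.
The remainder reaches 0 after 4 divisions, so the expansion has 4 partial quotients, read off in order.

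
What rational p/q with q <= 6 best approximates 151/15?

10/1

Expand x = 151/15 as a continued fraction with the Euclidean algorithm:
  151 = 10*15 + 1, so a_0 = 10.
  15 = 15*1 + 0, so a_1 = 15.
so x = [10; 15].
Convergents (p_i = a_i*p_{i-1} + p_{i-2}, q_i = a_i*q_{i-1} + q_{i-2} with p_{-2}=0, p_{-1}=1, q_{-2}=1, q_{-1}=0), until the denominator exceeds 6:
  i=0: a_0=10, p_0 = 10*1 + 0 = 10, q_0 = 10*0 + 1 = 1.
  i=1: a_1=15, p_1 = 15*10 + 1 = 151, q_1 = 15*1 + 0 = 15.
q_1 = 15 > 6, so the last convergent with denominator <= 6 is p_0/q_0 = 10/1.
The closest fraction with denominator <= 6 is either p_0/q_0 or the intermediate fraction (k*p_0 + p_{-1})/(k*q_0 + q_{-1}) with the largest k >= 1 whose denominator stays <= 6; these approach x as k grows, and every other convergent or intermediate fraction in range is farther away.
Largest k: floor((6 - q_{-1})/q_0) = floor((6 - 0)/1) = 6 (using the seeds p_{-1} = 1, q_{-1} = 0).
That gives (6*10 + 1)/(6*1 + 0) = 61/6.
Compare the errors: |x - 10/1| = |151*1 - 10*15|/(15*1) = 1/15, and |x - 61/6| = |151*6 - 61*15|/(15*6) = 9/90.
Cross-multiplying, 1*90 = 90 < 135 = 9*15, so 1/15 is smaller: the convergent 10/1 is closer to x than 61/6.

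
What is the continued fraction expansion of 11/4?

Run the Euclidean algorithm on 11 and 4; the successive quotients are the partial quotients a_0, a_1, ... (each step inverts the fractional part left over by the previous one):
  11 = 2*4 + 3, so a_0 = 2.
  4 = 1*3 + 1, so a_1 = 1.
  3 = 3*1 + 0, so a_2 = 3.
The remainder reaches 0 after 3 divisions, so the expansion has 3 partial quotients, read off in order.

[2; 1, 3]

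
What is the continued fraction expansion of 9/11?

[0; 1, 4, 2]

Run the Euclidean algorithm on 9 and 11; the successive quotients are the partial quotients a_0, a_1, ... (each step inverts the fractional part left over by the previous one):
  9 = 0*11 + 9, so a_0 = 0.
  11 = 1*9 + 2, so a_1 = 1.
  9 = 4*2 + 1, so a_2 = 4.
  2 = 2*1 + 0, so a_3 = 2.
The remainder reaches 0 after 4 divisions, so the expansion has 4 partial quotients, read off in order.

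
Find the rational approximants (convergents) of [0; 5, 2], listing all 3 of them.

Using the convergent recurrence p_i = a_i*p_{i-1} + p_{i-2}, q_i = a_i*q_{i-1} + q_{i-2} with p_{-2}=0, p_{-1}=1, q_{-2}=1, q_{-1}=0:
  i=0: a_0=0, p_0 = 0*1 + 0 = 0, q_0 = 0*0 + 1 = 1.
  i=1: a_1=5, p_1 = 5*0 + 1 = 1, q_1 = 5*1 + 0 = 5.
  i=2: a_2=2, p_2 = 2*1 + 0 = 2, q_2 = 2*5 + 1 = 11.

0/1, 1/5, 2/11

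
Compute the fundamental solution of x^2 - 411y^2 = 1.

(x, y) = (49730, 2453)

First expand sqrt(411) as a continued fraction. With x_i = (sqrt(411) + m_i)/d_i and (m_0, d_0) = (0, 1): a_0 = floor(sqrt(411)) = 20, since 20^2 = 400 <= 411 < 441 = 21^2.
Iterate m_{i+1} = d_i*a_i - m_i, d_{i+1} = (411 - m_{i+1}^2)/d_i, a_{i+1} = floor((a_0 + m_{i+1})/d_{i+1}):
  m_1 = 1*20 - 0 = 20, d_1 = (411 - 20^2)/1 = 11/1 = 11, a_1 = floor((20 + 20)/11) = 3.
  m_2 = 11*3 - 20 = 13, d_2 = (411 - 13^2)/11 = 242/11 = 22, a_2 = floor((20 + 13)/22) = 1.
  m_3 = 22*1 - 13 = 9, d_3 = (411 - 9^2)/22 = 330/22 = 15, a_3 = floor((20 + 9)/15) = 1.
  m_4 = 15*1 - 9 = 6, d_4 = (411 - 6^2)/15 = 375/15 = 25, a_4 = floor((20 + 6)/25) = 1.
  m_5 = 25*1 - 6 = 19, d_5 = (411 - 19^2)/25 = 50/25 = 2, a_5 = floor((20 + 19)/2) = 19.
  m_6 = 2*19 - 19 = 19, d_6 = (411 - 19^2)/2 = 50/2 = 25, a_6 = floor((20 + 19)/25) = 1.
  m_7 = 25*1 - 19 = 6, d_7 = (411 - 6^2)/25 = 375/25 = 15, a_7 = floor((20 + 6)/15) = 1.
  m_8 = 15*1 - 6 = 9, d_8 = (411 - 9^2)/15 = 330/15 = 22, a_8 = floor((20 + 9)/22) = 1.
  m_9 = 22*1 - 9 = 13, d_9 = (411 - 13^2)/22 = 242/22 = 11, a_9 = floor((20 + 13)/11) = 3.
  m_10 = 11*3 - 13 = 20, d_10 = (411 - 20^2)/11 = 11/11 = 1, a_10 = floor((20 + 20)/1) = 40.
  m_11 = 1*40 - 20 = 20, d_11 = (411 - 20^2)/1 = 11/1 = 11: (m_11, d_11) = (m_1, d_1) = (20, 11), so from here the quotients repeat a_1, ..., a_10; the period length is 10.
So sqrt(411) = [20; (3, 1, 1, 1, 19, 1, 1, 1, 3, 40)] with period length k = 10.
k is even, so the fundamental solution of x^2 - 411y^2 = 1 is (p_{k-1}, q_{k-1}) = (p_9, q_9); compute convergents through index 9.
Convergents (p_i = a_i*p_{i-1} + p_{i-2}, q_i = a_i*q_{i-1} + q_{i-2} with p_{-2}=0, p_{-1}=1, q_{-2}=1, q_{-1}=0):
  i=0: a_0=20, p_0 = 20*1 + 0 = 20, q_0 = 20*0 + 1 = 1.
  i=1: a_1=3, p_1 = 3*20 + 1 = 61, q_1 = 3*1 + 0 = 3.
  i=2: a_2=1, p_2 = 1*61 + 20 = 81, q_2 = 1*3 + 1 = 4.
  i=3: a_3=1, p_3 = 1*81 + 61 = 142, q_3 = 1*4 + 3 = 7.
  i=4: a_4=1, p_4 = 1*142 + 81 = 223, q_4 = 1*7 + 4 = 11.
  i=5: a_5=19, p_5 = 19*223 + 142 = 4379, q_5 = 19*11 + 7 = 216.
  i=6: a_6=1, p_6 = 1*4379 + 223 = 4602, q_6 = 1*216 + 11 = 227.
  i=7: a_7=1, p_7 = 1*4602 + 4379 = 8981, q_7 = 1*227 + 216 = 443.
  i=8: a_8=1, p_8 = 1*8981 + 4602 = 13583, q_8 = 1*443 + 227 = 670.
  i=9: a_9=3, p_9 = 3*13583 + 8981 = 49730, q_9 = 3*670 + 443 = 2453.
Check: 49730^2 - 411*2453^2 = 2473072900 - 2473072899 = 1, so (x, y) = (49730, 2453) solves the equation, and by the theorem it is the least positive solution.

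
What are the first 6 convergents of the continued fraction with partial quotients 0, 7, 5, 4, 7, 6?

0/1, 1/7, 5/36, 21/151, 152/1093, 933/6709

Using the convergent recurrence p_i = a_i*p_{i-1} + p_{i-2}, q_i = a_i*q_{i-1} + q_{i-2} with p_{-2}=0, p_{-1}=1, q_{-2}=1, q_{-1}=0:
  i=0: a_0=0, p_0 = 0*1 + 0 = 0, q_0 = 0*0 + 1 = 1.
  i=1: a_1=7, p_1 = 7*0 + 1 = 1, q_1 = 7*1 + 0 = 7.
  i=2: a_2=5, p_2 = 5*1 + 0 = 5, q_2 = 5*7 + 1 = 36.
  i=3: a_3=4, p_3 = 4*5 + 1 = 21, q_3 = 4*36 + 7 = 151.
  i=4: a_4=7, p_4 = 7*21 + 5 = 152, q_4 = 7*151 + 36 = 1093.
  i=5: a_5=6, p_5 = 6*152 + 21 = 933, q_5 = 6*1093 + 151 = 6709.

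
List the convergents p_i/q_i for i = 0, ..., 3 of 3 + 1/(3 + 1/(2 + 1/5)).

Using the convergent recurrence p_i = a_i*p_{i-1} + p_{i-2}, q_i = a_i*q_{i-1} + q_{i-2} with p_{-2}=0, p_{-1}=1, q_{-2}=1, q_{-1}=0:
  i=0: a_0=3, p_0 = 3*1 + 0 = 3, q_0 = 3*0 + 1 = 1.
  i=1: a_1=3, p_1 = 3*3 + 1 = 10, q_1 = 3*1 + 0 = 3.
  i=2: a_2=2, p_2 = 2*10 + 3 = 23, q_2 = 2*3 + 1 = 7.
  i=3: a_3=5, p_3 = 5*23 + 10 = 125, q_3 = 5*7 + 3 = 38.

3/1, 10/3, 23/7, 125/38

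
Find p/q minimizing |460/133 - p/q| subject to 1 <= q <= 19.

45/13

Expand x = 460/133 as a continued fraction with the Euclidean algorithm:
  460 = 3*133 + 61, so a_0 = 3.
  133 = 2*61 + 11, so a_1 = 2.
  61 = 5*11 + 6, so a_2 = 5.
  11 = 1*6 + 5, so a_3 = 1.
  6 = 1*5 + 1, so a_4 = 1.
  5 = 5*1 + 0, so a_5 = 5.
so x = [3; 2, 5, 1, 1, 5].
Convergents (p_i = a_i*p_{i-1} + p_{i-2}, q_i = a_i*q_{i-1} + q_{i-2} with p_{-2}=0, p_{-1}=1, q_{-2}=1, q_{-1}=0), until the denominator exceeds 19:
  i=0: a_0=3, p_0 = 3*1 + 0 = 3, q_0 = 3*0 + 1 = 1.
  i=1: a_1=2, p_1 = 2*3 + 1 = 7, q_1 = 2*1 + 0 = 2.
  i=2: a_2=5, p_2 = 5*7 + 3 = 38, q_2 = 5*2 + 1 = 11.
  i=3: a_3=1, p_3 = 1*38 + 7 = 45, q_3 = 1*11 + 2 = 13.
  i=4: a_4=1, p_4 = 1*45 + 38 = 83, q_4 = 1*13 + 11 = 24.
q_4 = 24 > 19, so the last convergent with denominator <= 19 is p_3/q_3 = 45/13.
The closest fraction with denominator <= 19 is either p_3/q_3 or the intermediate fraction (k*p_3 + p_2)/(k*q_3 + q_2) with the largest k >= 1 whose denominator stays <= 19; these approach x as k grows, and every other convergent or intermediate fraction in range is farther away.
Largest k: floor((19 - q_2)/q_3) = floor((19 - 11)/13) = 0.
Since k = 0, no intermediate fraction beyond p_3/q_3 has denominator <= 19, so the convergent 45/13 is the closest (its error is |460*13 - 45*133|/(133*13) = 5/1729).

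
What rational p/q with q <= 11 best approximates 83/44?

Expand x = 83/44 as a continued fraction with the Euclidean algorithm:
  83 = 1*44 + 39, so a_0 = 1.
  44 = 1*39 + 5, so a_1 = 1.
  39 = 7*5 + 4, so a_2 = 7.
  5 = 1*4 + 1, so a_3 = 1.
  4 = 4*1 + 0, so a_4 = 4.
so x = [1; 1, 7, 1, 4].
Convergents (p_i = a_i*p_{i-1} + p_{i-2}, q_i = a_i*q_{i-1} + q_{i-2} with p_{-2}=0, p_{-1}=1, q_{-2}=1, q_{-1}=0), until the denominator exceeds 11:
  i=0: a_0=1, p_0 = 1*1 + 0 = 1, q_0 = 1*0 + 1 = 1.
  i=1: a_1=1, p_1 = 1*1 + 1 = 2, q_1 = 1*1 + 0 = 1.
  i=2: a_2=7, p_2 = 7*2 + 1 = 15, q_2 = 7*1 + 1 = 8.
  i=3: a_3=1, p_3 = 1*15 + 2 = 17, q_3 = 1*8 + 1 = 9.
  i=4: a_4=4, p_4 = 4*17 + 15 = 83, q_4 = 4*9 + 8 = 44.
q_4 = 44 > 11, so the last convergent with denominator <= 11 is p_3/q_3 = 17/9.
The closest fraction with denominator <= 11 is either p_3/q_3 or the intermediate fraction (k*p_3 + p_2)/(k*q_3 + q_2) with the largest k >= 1 whose denominator stays <= 11; these approach x as k grows, and every other convergent or intermediate fraction in range is farther away.
Largest k: floor((11 - q_2)/q_3) = floor((11 - 8)/9) = 0.
Since k = 0, no intermediate fraction beyond p_3/q_3 has denominator <= 11, so the convergent 17/9 is the closest (its error is |83*9 - 17*44|/(44*9) = 1/396).

17/9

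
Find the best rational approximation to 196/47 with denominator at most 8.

Expand x = 196/47 as a continued fraction with the Euclidean algorithm:
  196 = 4*47 + 8, so a_0 = 4.
  47 = 5*8 + 7, so a_1 = 5.
  8 = 1*7 + 1, so a_2 = 1.
  7 = 7*1 + 0, so a_3 = 7.
so x = [4; 5, 1, 7].
Convergents (p_i = a_i*p_{i-1} + p_{i-2}, q_i = a_i*q_{i-1} + q_{i-2} with p_{-2}=0, p_{-1}=1, q_{-2}=1, q_{-1}=0), until the denominator exceeds 8:
  i=0: a_0=4, p_0 = 4*1 + 0 = 4, q_0 = 4*0 + 1 = 1.
  i=1: a_1=5, p_1 = 5*4 + 1 = 21, q_1 = 5*1 + 0 = 5.
  i=2: a_2=1, p_2 = 1*21 + 4 = 25, q_2 = 1*5 + 1 = 6.
  i=3: a_3=7, p_3 = 7*25 + 21 = 196, q_3 = 7*6 + 5 = 47.
q_3 = 47 > 8, so the last convergent with denominator <= 8 is p_2/q_2 = 25/6.
The closest fraction with denominator <= 8 is either p_2/q_2 or the intermediate fraction (k*p_2 + p_1)/(k*q_2 + q_1) with the largest k >= 1 whose denominator stays <= 8; these approach x as k grows, and every other convergent or intermediate fraction in range is farther away.
Largest k: floor((8 - q_1)/q_2) = floor((8 - 5)/6) = 0.
Since k = 0, no intermediate fraction beyond p_2/q_2 has denominator <= 8, so the convergent 25/6 is the closest (its error is |196*6 - 25*47|/(47*6) = 1/282).

25/6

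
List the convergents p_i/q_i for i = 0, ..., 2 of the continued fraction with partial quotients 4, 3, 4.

4/1, 13/3, 56/13

Using the convergent recurrence p_i = a_i*p_{i-1} + p_{i-2}, q_i = a_i*q_{i-1} + q_{i-2} with p_{-2}=0, p_{-1}=1, q_{-2}=1, q_{-1}=0:
  i=0: a_0=4, p_0 = 4*1 + 0 = 4, q_0 = 4*0 + 1 = 1.
  i=1: a_1=3, p_1 = 3*4 + 1 = 13, q_1 = 3*1 + 0 = 3.
  i=2: a_2=4, p_2 = 4*13 + 4 = 56, q_2 = 4*3 + 1 = 13.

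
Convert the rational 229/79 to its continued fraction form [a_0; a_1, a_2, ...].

[2; 1, 8, 1, 7]

Run the Euclidean algorithm on 229 and 79; the successive quotients are the partial quotients a_0, a_1, ... (each step inverts the fractional part left over by the previous one):
  229 = 2*79 + 71, so a_0 = 2.
  79 = 1*71 + 8, so a_1 = 1.
  71 = 8*8 + 7, so a_2 = 8.
  8 = 1*7 + 1, so a_3 = 1.
  7 = 7*1 + 0, so a_4 = 7.
The remainder reaches 0 after 5 divisions, so the expansion has 5 partial quotients, read off in order.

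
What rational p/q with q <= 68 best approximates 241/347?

25/36

Expand x = 241/347 as a continued fraction with the Euclidean algorithm:
  241 = 0*347 + 241, so a_0 = 0.
  347 = 1*241 + 106, so a_1 = 1.
  241 = 2*106 + 29, so a_2 = 2.
  106 = 3*29 + 19, so a_3 = 3.
  29 = 1*19 + 10, so a_4 = 1.
  19 = 1*10 + 9, so a_5 = 1.
  10 = 1*9 + 1, so a_6 = 1.
  9 = 9*1 + 0, so a_7 = 9.
so x = [0; 1, 2, 3, 1, 1, 1, 9].
Convergents (p_i = a_i*p_{i-1} + p_{i-2}, q_i = a_i*q_{i-1} + q_{i-2} with p_{-2}=0, p_{-1}=1, q_{-2}=1, q_{-1}=0), until the denominator exceeds 68:
  i=0: a_0=0, p_0 = 0*1 + 0 = 0, q_0 = 0*0 + 1 = 1.
  i=1: a_1=1, p_1 = 1*0 + 1 = 1, q_1 = 1*1 + 0 = 1.
  i=2: a_2=2, p_2 = 2*1 + 0 = 2, q_2 = 2*1 + 1 = 3.
  i=3: a_3=3, p_3 = 3*2 + 1 = 7, q_3 = 3*3 + 1 = 10.
  i=4: a_4=1, p_4 = 1*7 + 2 = 9, q_4 = 1*10 + 3 = 13.
  i=5: a_5=1, p_5 = 1*9 + 7 = 16, q_5 = 1*13 + 10 = 23.
  i=6: a_6=1, p_6 = 1*16 + 9 = 25, q_6 = 1*23 + 13 = 36.
  i=7: a_7=9, p_7 = 9*25 + 16 = 241, q_7 = 9*36 + 23 = 347.
q_7 = 347 > 68, so the last convergent with denominator <= 68 is p_6/q_6 = 25/36.
The closest fraction with denominator <= 68 is either p_6/q_6 or the intermediate fraction (k*p_6 + p_5)/(k*q_6 + q_5) with the largest k >= 1 whose denominator stays <= 68; these approach x as k grows, and every other convergent or intermediate fraction in range is farther away.
Largest k: floor((68 - q_5)/q_6) = floor((68 - 23)/36) = 1.
That gives (1*25 + 16)/(1*36 + 23) = 41/59.
Compare the errors: |x - 25/36| = |241*36 - 25*347|/(347*36) = 1/12492, and |x - 41/59| = |241*59 - 41*347|/(347*59) = 8/20473.
Cross-multiplying, 1*20473 = 20473 < 99936 = 8*12492, so 1/12492 is smaller: the convergent 25/36 is closer to x than 41/59.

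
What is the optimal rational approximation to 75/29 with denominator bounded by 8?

Expand x = 75/29 as a continued fraction with the Euclidean algorithm:
  75 = 2*29 + 17, so a_0 = 2.
  29 = 1*17 + 12, so a_1 = 1.
  17 = 1*12 + 5, so a_2 = 1.
  12 = 2*5 + 2, so a_3 = 2.
  5 = 2*2 + 1, so a_4 = 2.
  2 = 2*1 + 0, so a_5 = 2.
so x = [2; 1, 1, 2, 2, 2].
Convergents (p_i = a_i*p_{i-1} + p_{i-2}, q_i = a_i*q_{i-1} + q_{i-2} with p_{-2}=0, p_{-1}=1, q_{-2}=1, q_{-1}=0), until the denominator exceeds 8:
  i=0: a_0=2, p_0 = 2*1 + 0 = 2, q_0 = 2*0 + 1 = 1.
  i=1: a_1=1, p_1 = 1*2 + 1 = 3, q_1 = 1*1 + 0 = 1.
  i=2: a_2=1, p_2 = 1*3 + 2 = 5, q_2 = 1*1 + 1 = 2.
  i=3: a_3=2, p_3 = 2*5 + 3 = 13, q_3 = 2*2 + 1 = 5.
  i=4: a_4=2, p_4 = 2*13 + 5 = 31, q_4 = 2*5 + 2 = 12.
q_4 = 12 > 8, so the last convergent with denominator <= 8 is p_3/q_3 = 13/5.
The closest fraction with denominator <= 8 is either p_3/q_3 or the intermediate fraction (k*p_3 + p_2)/(k*q_3 + q_2) with the largest k >= 1 whose denominator stays <= 8; these approach x as k grows, and every other convergent or intermediate fraction in range is farther away.
Largest k: floor((8 - q_2)/q_3) = floor((8 - 2)/5) = 1.
That gives (1*13 + 5)/(1*5 + 2) = 18/7.
Compare the errors: |x - 13/5| = |75*5 - 13*29|/(29*5) = 2/145, and |x - 18/7| = |75*7 - 18*29|/(29*7) = 3/203.
Cross-multiplying, 2*203 = 406 < 435 = 3*145, so 2/145 is smaller: the convergent 13/5 is closer to x than 18/7.

13/5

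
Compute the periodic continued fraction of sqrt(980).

[31; (3, 3, 1, 1, 2, 1, 1, 3, 3, 62)]

Write x_i = (sqrt(980) + m_i)/d_i with (m_0, d_0) = (0, 1). a_0 = floor(sqrt(980)) = 31, since 31^2 = 961 <= 980 < 1024 = 32^2.
Iterate m_{i+1} = d_i*a_i - m_i, d_{i+1} = (980 - m_{i+1}^2)/d_i, a_{i+1} = floor((a_0 + m_{i+1})/d_{i+1}):
  m_1 = 1*31 - 0 = 31, d_1 = (980 - 31^2)/1 = 19/1 = 19, a_1 = floor((31 + 31)/19) = 3.
  m_2 = 19*3 - 31 = 26, d_2 = (980 - 26^2)/19 = 304/19 = 16, a_2 = floor((31 + 26)/16) = 3.
  m_3 = 16*3 - 26 = 22, d_3 = (980 - 22^2)/16 = 496/16 = 31, a_3 = floor((31 + 22)/31) = 1.
  m_4 = 31*1 - 22 = 9, d_4 = (980 - 9^2)/31 = 899/31 = 29, a_4 = floor((31 + 9)/29) = 1.
  m_5 = 29*1 - 9 = 20, d_5 = (980 - 20^2)/29 = 580/29 = 20, a_5 = floor((31 + 20)/20) = 2.
  m_6 = 20*2 - 20 = 20, d_6 = (980 - 20^2)/20 = 580/20 = 29, a_6 = floor((31 + 20)/29) = 1.
  m_7 = 29*1 - 20 = 9, d_7 = (980 - 9^2)/29 = 899/29 = 31, a_7 = floor((31 + 9)/31) = 1.
  m_8 = 31*1 - 9 = 22, d_8 = (980 - 22^2)/31 = 496/31 = 16, a_8 = floor((31 + 22)/16) = 3.
  m_9 = 16*3 - 22 = 26, d_9 = (980 - 26^2)/16 = 304/16 = 19, a_9 = floor((31 + 26)/19) = 3.
  m_10 = 19*3 - 26 = 31, d_10 = (980 - 31^2)/19 = 19/19 = 1, a_10 = floor((31 + 31)/1) = 62.
  m_11 = 1*62 - 31 = 31, d_11 = (980 - 31^2)/1 = 19/1 = 19: (m_11, d_11) = (m_1, d_1) = (31, 19), so from here the quotients repeat a_1, ..., a_10; the period length is 10.
Hence the expansion of sqrt(980) is a_0 = 31 followed by the repeating block 3, 3, 1, 1, 2, 1, 1, 3, 3, 62 (period 10).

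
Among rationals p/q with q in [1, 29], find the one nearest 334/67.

5/1

Expand x = 334/67 as a continued fraction with the Euclidean algorithm:
  334 = 4*67 + 66, so a_0 = 4.
  67 = 1*66 + 1, so a_1 = 1.
  66 = 66*1 + 0, so a_2 = 66.
so x = [4; 1, 66].
Convergents (p_i = a_i*p_{i-1} + p_{i-2}, q_i = a_i*q_{i-1} + q_{i-2} with p_{-2}=0, p_{-1}=1, q_{-2}=1, q_{-1}=0), until the denominator exceeds 29:
  i=0: a_0=4, p_0 = 4*1 + 0 = 4, q_0 = 4*0 + 1 = 1.
  i=1: a_1=1, p_1 = 1*4 + 1 = 5, q_1 = 1*1 + 0 = 1.
  i=2: a_2=66, p_2 = 66*5 + 4 = 334, q_2 = 66*1 + 1 = 67.
q_2 = 67 > 29, so the last convergent with denominator <= 29 is p_1/q_1 = 5/1.
The closest fraction with denominator <= 29 is either p_1/q_1 or the intermediate fraction (k*p_1 + p_0)/(k*q_1 + q_0) with the largest k >= 1 whose denominator stays <= 29; these approach x as k grows, and every other convergent or intermediate fraction in range is farther away.
Largest k: floor((29 - q_0)/q_1) = floor((29 - 1)/1) = 28.
That gives (28*5 + 4)/(28*1 + 1) = 144/29.
Compare the errors: |x - 5/1| = |334*1 - 5*67|/(67*1) = 1/67, and |x - 144/29| = |334*29 - 144*67|/(67*29) = 38/1943.
Cross-multiplying, 1*1943 = 1943 < 2546 = 38*67, so 1/67 is smaller: the convergent 5/1 is closer to x than 144/29.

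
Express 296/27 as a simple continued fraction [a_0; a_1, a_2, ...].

[10; 1, 26]

Run the Euclidean algorithm on 296 and 27; the successive quotients are the partial quotients a_0, a_1, ... (each step inverts the fractional part left over by the previous one):
  296 = 10*27 + 26, so a_0 = 10.
  27 = 1*26 + 1, so a_1 = 1.
  26 = 26*1 + 0, so a_2 = 26.
The remainder reaches 0 after 3 divisions, so the expansion has 3 partial quotients, read off in order.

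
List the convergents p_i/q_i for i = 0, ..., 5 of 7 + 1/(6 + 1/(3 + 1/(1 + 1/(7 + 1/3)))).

7/1, 43/6, 136/19, 179/25, 1389/194, 4346/607

Using the convergent recurrence p_i = a_i*p_{i-1} + p_{i-2}, q_i = a_i*q_{i-1} + q_{i-2} with p_{-2}=0, p_{-1}=1, q_{-2}=1, q_{-1}=0:
  i=0: a_0=7, p_0 = 7*1 + 0 = 7, q_0 = 7*0 + 1 = 1.
  i=1: a_1=6, p_1 = 6*7 + 1 = 43, q_1 = 6*1 + 0 = 6.
  i=2: a_2=3, p_2 = 3*43 + 7 = 136, q_2 = 3*6 + 1 = 19.
  i=3: a_3=1, p_3 = 1*136 + 43 = 179, q_3 = 1*19 + 6 = 25.
  i=4: a_4=7, p_4 = 7*179 + 136 = 1389, q_4 = 7*25 + 19 = 194.
  i=5: a_5=3, p_5 = 3*1389 + 179 = 4346, q_5 = 3*194 + 25 = 607.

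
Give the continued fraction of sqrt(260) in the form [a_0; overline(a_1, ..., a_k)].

Write x_i = (sqrt(260) + m_i)/d_i with (m_0, d_0) = (0, 1). a_0 = floor(sqrt(260)) = 16, since 16^2 = 256 <= 260 < 289 = 17^2.
Iterate m_{i+1} = d_i*a_i - m_i, d_{i+1} = (260 - m_{i+1}^2)/d_i, a_{i+1} = floor((a_0 + m_{i+1})/d_{i+1}):
  m_1 = 1*16 - 0 = 16, d_1 = (260 - 16^2)/1 = 4/1 = 4, a_1 = floor((16 + 16)/4) = 8.
  m_2 = 4*8 - 16 = 16, d_2 = (260 - 16^2)/4 = 4/4 = 1, a_2 = floor((16 + 16)/1) = 32.
  m_3 = 1*32 - 16 = 16, d_3 = (260 - 16^2)/1 = 4/1 = 4: (m_3, d_3) = (m_1, d_1) = (16, 4), so from here the quotients repeat a_1, a_2; the period length is 2.
Hence the expansion of sqrt(260) is a_0 = 16 followed by the repeating block 8, 32 (period 2).

[16; overline(8, 32)]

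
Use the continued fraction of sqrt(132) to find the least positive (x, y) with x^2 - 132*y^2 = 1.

(x, y) = (23, 2)

First expand sqrt(132) as a continued fraction. With x_i = (sqrt(132) + m_i)/d_i and (m_0, d_0) = (0, 1): a_0 = floor(sqrt(132)) = 11, since 11^2 = 121 <= 132 < 144 = 12^2.
Iterate m_{i+1} = d_i*a_i - m_i, d_{i+1} = (132 - m_{i+1}^2)/d_i, a_{i+1} = floor((a_0 + m_{i+1})/d_{i+1}):
  m_1 = 1*11 - 0 = 11, d_1 = (132 - 11^2)/1 = 11/1 = 11, a_1 = floor((11 + 11)/11) = 2.
  m_2 = 11*2 - 11 = 11, d_2 = (132 - 11^2)/11 = 11/11 = 1, a_2 = floor((11 + 11)/1) = 22.
  m_3 = 1*22 - 11 = 11, d_3 = (132 - 11^2)/1 = 11/1 = 11: (m_3, d_3) = (m_1, d_1) = (11, 11), so from here the quotients repeat a_1, a_2; the period length is 2.
So sqrt(132) = [11; (2, 22)] with period length k = 2.
k is even, so the fundamental solution of x^2 - 132y^2 = 1 is (p_{k-1}, q_{k-1}) = (p_1, q_1); compute convergents through index 1.
Convergents (p_i = a_i*p_{i-1} + p_{i-2}, q_i = a_i*q_{i-1} + q_{i-2} with p_{-2}=0, p_{-1}=1, q_{-2}=1, q_{-1}=0):
  i=0: a_0=11, p_0 = 11*1 + 0 = 11, q_0 = 11*0 + 1 = 1.
  i=1: a_1=2, p_1 = 2*11 + 1 = 23, q_1 = 2*1 + 0 = 2.
Check: 23^2 - 132*2^2 = 529 - 528 = 1, so (x, y) = (23, 2) solves the equation, and by the theorem it is the least positive solution.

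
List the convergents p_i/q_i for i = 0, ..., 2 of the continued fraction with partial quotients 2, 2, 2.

Using the convergent recurrence p_i = a_i*p_{i-1} + p_{i-2}, q_i = a_i*q_{i-1} + q_{i-2} with p_{-2}=0, p_{-1}=1, q_{-2}=1, q_{-1}=0:
  i=0: a_0=2, p_0 = 2*1 + 0 = 2, q_0 = 2*0 + 1 = 1.
  i=1: a_1=2, p_1 = 2*2 + 1 = 5, q_1 = 2*1 + 0 = 2.
  i=2: a_2=2, p_2 = 2*5 + 2 = 12, q_2 = 2*2 + 1 = 5.

2/1, 5/2, 12/5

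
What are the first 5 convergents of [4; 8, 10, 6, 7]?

4/1, 33/8, 334/81, 2037/494, 14593/3539

Using the convergent recurrence p_i = a_i*p_{i-1} + p_{i-2}, q_i = a_i*q_{i-1} + q_{i-2} with p_{-2}=0, p_{-1}=1, q_{-2}=1, q_{-1}=0:
  i=0: a_0=4, p_0 = 4*1 + 0 = 4, q_0 = 4*0 + 1 = 1.
  i=1: a_1=8, p_1 = 8*4 + 1 = 33, q_1 = 8*1 + 0 = 8.
  i=2: a_2=10, p_2 = 10*33 + 4 = 334, q_2 = 10*8 + 1 = 81.
  i=3: a_3=6, p_3 = 6*334 + 33 = 2037, q_3 = 6*81 + 8 = 494.
  i=4: a_4=7, p_4 = 7*2037 + 334 = 14593, q_4 = 7*494 + 81 = 3539.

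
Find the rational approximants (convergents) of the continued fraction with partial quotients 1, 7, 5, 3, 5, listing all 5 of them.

Using the convergent recurrence p_i = a_i*p_{i-1} + p_{i-2}, q_i = a_i*q_{i-1} + q_{i-2} with p_{-2}=0, p_{-1}=1, q_{-2}=1, q_{-1}=0:
  i=0: a_0=1, p_0 = 1*1 + 0 = 1, q_0 = 1*0 + 1 = 1.
  i=1: a_1=7, p_1 = 7*1 + 1 = 8, q_1 = 7*1 + 0 = 7.
  i=2: a_2=5, p_2 = 5*8 + 1 = 41, q_2 = 5*7 + 1 = 36.
  i=3: a_3=3, p_3 = 3*41 + 8 = 131, q_3 = 3*36 + 7 = 115.
  i=4: a_4=5, p_4 = 5*131 + 41 = 696, q_4 = 5*115 + 36 = 611.

1/1, 8/7, 41/36, 131/115, 696/611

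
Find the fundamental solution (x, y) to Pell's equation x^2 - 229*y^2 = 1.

First expand sqrt(229) as a continued fraction. With x_i = (sqrt(229) + m_i)/d_i and (m_0, d_0) = (0, 1): a_0 = floor(sqrt(229)) = 15, since 15^2 = 225 <= 229 < 256 = 16^2.
Iterate m_{i+1} = d_i*a_i - m_i, d_{i+1} = (229 - m_{i+1}^2)/d_i, a_{i+1} = floor((a_0 + m_{i+1})/d_{i+1}):
  m_1 = 1*15 - 0 = 15, d_1 = (229 - 15^2)/1 = 4/1 = 4, a_1 = floor((15 + 15)/4) = 7.
  m_2 = 4*7 - 15 = 13, d_2 = (229 - 13^2)/4 = 60/4 = 15, a_2 = floor((15 + 13)/15) = 1.
  m_3 = 15*1 - 13 = 2, d_3 = (229 - 2^2)/15 = 225/15 = 15, a_3 = floor((15 + 2)/15) = 1.
  m_4 = 15*1 - 2 = 13, d_4 = (229 - 13^2)/15 = 60/15 = 4, a_4 = floor((15 + 13)/4) = 7.
  m_5 = 4*7 - 13 = 15, d_5 = (229 - 15^2)/4 = 4/4 = 1, a_5 = floor((15 + 15)/1) = 30.
  m_6 = 1*30 - 15 = 15, d_6 = (229 - 15^2)/1 = 4/1 = 4: (m_6, d_6) = (m_1, d_1) = (15, 4), so from here the quotients repeat a_1, ..., a_5; the period length is 5.
So sqrt(229) = [15; (7, 1, 1, 7, 30)] with period length k = 5.
k is odd, so (p_{k-1}, q_{k-1}) only solves x^2 - 229y^2 = -1 and the fundamental solution of x^2 - 229y^2 = 1 is (p_{2k-1}, q_{2k-1}) = (p_9, q_9); compute convergents through index 9, running through the period twice.
Convergents (p_i = a_i*p_{i-1} + p_{i-2}, q_i = a_i*q_{i-1} + q_{i-2} with p_{-2}=0, p_{-1}=1, q_{-2}=1, q_{-1}=0):
  i=0: a_0=15, p_0 = 15*1 + 0 = 15, q_0 = 15*0 + 1 = 1.
  i=1: a_1=7, p_1 = 7*15 + 1 = 106, q_1 = 7*1 + 0 = 7.
  i=2: a_2=1, p_2 = 1*106 + 15 = 121, q_2 = 1*7 + 1 = 8.
  i=3: a_3=1, p_3 = 1*121 + 106 = 227, q_3 = 1*8 + 7 = 15.
  i=4: a_4=7, p_4 = 7*227 + 121 = 1710, q_4 = 7*15 + 8 = 113.
  i=5: a_5=30, p_5 = 30*1710 + 227 = 51527, q_5 = 30*113 + 15 = 3405.
  i=6: a_6=7, p_6 = 7*51527 + 1710 = 362399, q_6 = 7*3405 + 113 = 23948.
  i=7: a_7=1, p_7 = 1*362399 + 51527 = 413926, q_7 = 1*23948 + 3405 = 27353.
  i=8: a_8=1, p_8 = 1*413926 + 362399 = 776325, q_8 = 1*27353 + 23948 = 51301.
  i=9: a_9=7, p_9 = 7*776325 + 413926 = 5848201, q_9 = 7*51301 + 27353 = 386460.
Indeed p_4^2 - 229*q_4^2 = 2924100 - 2924101 = -1, not +1.
Check: 5848201^2 - 229*386460^2 = 34201454936401 - 34201454936400 = 1, so (x, y) = (5848201, 386460) solves the equation, and by the theorem it is the least positive solution.

(x, y) = (5848201, 386460)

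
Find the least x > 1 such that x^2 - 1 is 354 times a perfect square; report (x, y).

(x, y) = (258065, 13716)

First expand sqrt(354) as a continued fraction. With x_i = (sqrt(354) + m_i)/d_i and (m_0, d_0) = (0, 1): a_0 = floor(sqrt(354)) = 18, since 18^2 = 324 <= 354 < 361 = 19^2.
Iterate m_{i+1} = d_i*a_i - m_i, d_{i+1} = (354 - m_{i+1}^2)/d_i, a_{i+1} = floor((a_0 + m_{i+1})/d_{i+1}):
  m_1 = 1*18 - 0 = 18, d_1 = (354 - 18^2)/1 = 30/1 = 30, a_1 = floor((18 + 18)/30) = 1.
  m_2 = 30*1 - 18 = 12, d_2 = (354 - 12^2)/30 = 210/30 = 7, a_2 = floor((18 + 12)/7) = 4.
  m_3 = 7*4 - 12 = 16, d_3 = (354 - 16^2)/7 = 98/7 = 14, a_3 = floor((18 + 16)/14) = 2.
  m_4 = 14*2 - 16 = 12, d_4 = (354 - 12^2)/14 = 210/14 = 15, a_4 = floor((18 + 12)/15) = 2.
  m_5 = 15*2 - 12 = 18, d_5 = (354 - 18^2)/15 = 30/15 = 2, a_5 = floor((18 + 18)/2) = 18.
  m_6 = 2*18 - 18 = 18, d_6 = (354 - 18^2)/2 = 30/2 = 15, a_6 = floor((18 + 18)/15) = 2.
  m_7 = 15*2 - 18 = 12, d_7 = (354 - 12^2)/15 = 210/15 = 14, a_7 = floor((18 + 12)/14) = 2.
  m_8 = 14*2 - 12 = 16, d_8 = (354 - 16^2)/14 = 98/14 = 7, a_8 = floor((18 + 16)/7) = 4.
  m_9 = 7*4 - 16 = 12, d_9 = (354 - 12^2)/7 = 210/7 = 30, a_9 = floor((18 + 12)/30) = 1.
  m_10 = 30*1 - 12 = 18, d_10 = (354 - 18^2)/30 = 30/30 = 1, a_10 = floor((18 + 18)/1) = 36.
  m_11 = 1*36 - 18 = 18, d_11 = (354 - 18^2)/1 = 30/1 = 30: (m_11, d_11) = (m_1, d_1) = (18, 30), so from here the quotients repeat a_1, ..., a_10; the period length is 10.
So sqrt(354) = [18; (1, 4, 2, 2, 18, 2, 2, 4, 1, 36)] with period length k = 10.
k is even, so the fundamental solution of x^2 - 354y^2 = 1 is (p_{k-1}, q_{k-1}) = (p_9, q_9); compute convergents through index 9.
Convergents (p_i = a_i*p_{i-1} + p_{i-2}, q_i = a_i*q_{i-1} + q_{i-2} with p_{-2}=0, p_{-1}=1, q_{-2}=1, q_{-1}=0):
  i=0: a_0=18, p_0 = 18*1 + 0 = 18, q_0 = 18*0 + 1 = 1.
  i=1: a_1=1, p_1 = 1*18 + 1 = 19, q_1 = 1*1 + 0 = 1.
  i=2: a_2=4, p_2 = 4*19 + 18 = 94, q_2 = 4*1 + 1 = 5.
  i=3: a_3=2, p_3 = 2*94 + 19 = 207, q_3 = 2*5 + 1 = 11.
  i=4: a_4=2, p_4 = 2*207 + 94 = 508, q_4 = 2*11 + 5 = 27.
  i=5: a_5=18, p_5 = 18*508 + 207 = 9351, q_5 = 18*27 + 11 = 497.
  i=6: a_6=2, p_6 = 2*9351 + 508 = 19210, q_6 = 2*497 + 27 = 1021.
  i=7: a_7=2, p_7 = 2*19210 + 9351 = 47771, q_7 = 2*1021 + 497 = 2539.
  i=8: a_8=4, p_8 = 4*47771 + 19210 = 210294, q_8 = 4*2539 + 1021 = 11177.
  i=9: a_9=1, p_9 = 1*210294 + 47771 = 258065, q_9 = 1*11177 + 2539 = 13716.
Check: 258065^2 - 354*13716^2 = 66597544225 - 66597544224 = 1, so (x, y) = (258065, 13716) solves the equation, and by the theorem it is the least positive solution.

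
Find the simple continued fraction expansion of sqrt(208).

Write x_i = (sqrt(208) + m_i)/d_i with (m_0, d_0) = (0, 1). a_0 = floor(sqrt(208)) = 14, since 14^2 = 196 <= 208 < 225 = 15^2.
Iterate m_{i+1} = d_i*a_i - m_i, d_{i+1} = (208 - m_{i+1}^2)/d_i, a_{i+1} = floor((a_0 + m_{i+1})/d_{i+1}):
  m_1 = 1*14 - 0 = 14, d_1 = (208 - 14^2)/1 = 12/1 = 12, a_1 = floor((14 + 14)/12) = 2.
  m_2 = 12*2 - 14 = 10, d_2 = (208 - 10^2)/12 = 108/12 = 9, a_2 = floor((14 + 10)/9) = 2.
  m_3 = 9*2 - 10 = 8, d_3 = (208 - 8^2)/9 = 144/9 = 16, a_3 = floor((14 + 8)/16) = 1.
  m_4 = 16*1 - 8 = 8, d_4 = (208 - 8^2)/16 = 144/16 = 9, a_4 = floor((14 + 8)/9) = 2.
  m_5 = 9*2 - 8 = 10, d_5 = (208 - 10^2)/9 = 108/9 = 12, a_5 = floor((14 + 10)/12) = 2.
  m_6 = 12*2 - 10 = 14, d_6 = (208 - 14^2)/12 = 12/12 = 1, a_6 = floor((14 + 14)/1) = 28.
  m_7 = 1*28 - 14 = 14, d_7 = (208 - 14^2)/1 = 12/1 = 12: (m_7, d_7) = (m_1, d_1) = (14, 12), so from here the quotients repeat a_1, ..., a_6; the period length is 6.
Hence the expansion of sqrt(208) is a_0 = 14 followed by the repeating block 2, 2, 1, 2, 2, 28 (period 6).

[14; (2, 2, 1, 2, 2, 28)]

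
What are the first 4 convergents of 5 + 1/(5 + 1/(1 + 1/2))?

5/1, 26/5, 31/6, 88/17

Using the convergent recurrence p_i = a_i*p_{i-1} + p_{i-2}, q_i = a_i*q_{i-1} + q_{i-2} with p_{-2}=0, p_{-1}=1, q_{-2}=1, q_{-1}=0:
  i=0: a_0=5, p_0 = 5*1 + 0 = 5, q_0 = 5*0 + 1 = 1.
  i=1: a_1=5, p_1 = 5*5 + 1 = 26, q_1 = 5*1 + 0 = 5.
  i=2: a_2=1, p_2 = 1*26 + 5 = 31, q_2 = 1*5 + 1 = 6.
  i=3: a_3=2, p_3 = 2*31 + 26 = 88, q_3 = 2*6 + 5 = 17.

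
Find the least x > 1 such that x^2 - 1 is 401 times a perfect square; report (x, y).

(x, y) = (801, 40)

First expand sqrt(401) as a continued fraction. With x_i = (sqrt(401) + m_i)/d_i and (m_0, d_0) = (0, 1): a_0 = floor(sqrt(401)) = 20, since 20^2 = 400 <= 401 < 441 = 21^2.
Iterate m_{i+1} = d_i*a_i - m_i, d_{i+1} = (401 - m_{i+1}^2)/d_i, a_{i+1} = floor((a_0 + m_{i+1})/d_{i+1}):
  m_1 = 1*20 - 0 = 20, d_1 = (401 - 20^2)/1 = 1/1 = 1, a_1 = floor((20 + 20)/1) = 40.
  m_2 = 1*40 - 20 = 20, d_2 = (401 - 20^2)/1 = 1/1 = 1: (m_2, d_2) = (m_1, d_1) = (20, 1), so from here the quotient a_1 repeats; the period length is 1.
So sqrt(401) = [20; (40)] with period length k = 1.
k is odd, so (p_{k-1}, q_{k-1}) only solves x^2 - 401y^2 = -1 and the fundamental solution of x^2 - 401y^2 = 1 is (p_{2k-1}, q_{2k-1}) = (p_1, q_1); compute convergents through index 1, running through the period twice.
Convergents (p_i = a_i*p_{i-1} + p_{i-2}, q_i = a_i*q_{i-1} + q_{i-2} with p_{-2}=0, p_{-1}=1, q_{-2}=1, q_{-1}=0):
  i=0: a_0=20, p_0 = 20*1 + 0 = 20, q_0 = 20*0 + 1 = 1.
  i=1: a_1=40, p_1 = 40*20 + 1 = 801, q_1 = 40*1 + 0 = 40.
Indeed p_0^2 - 401*q_0^2 = 400 - 401 = -1, not +1.
Check: 801^2 - 401*40^2 = 641601 - 641600 = 1, so (x, y) = (801, 40) solves the equation, and by the theorem it is the least positive solution.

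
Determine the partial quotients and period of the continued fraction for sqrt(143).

Write x_i = (sqrt(143) + m_i)/d_i with (m_0, d_0) = (0, 1). a_0 = floor(sqrt(143)) = 11, since 11^2 = 121 <= 143 < 144 = 12^2.
Iterate m_{i+1} = d_i*a_i - m_i, d_{i+1} = (143 - m_{i+1}^2)/d_i, a_{i+1} = floor((a_0 + m_{i+1})/d_{i+1}):
  m_1 = 1*11 - 0 = 11, d_1 = (143 - 11^2)/1 = 22/1 = 22, a_1 = floor((11 + 11)/22) = 1.
  m_2 = 22*1 - 11 = 11, d_2 = (143 - 11^2)/22 = 22/22 = 1, a_2 = floor((11 + 11)/1) = 22.
  m_3 = 1*22 - 11 = 11, d_3 = (143 - 11^2)/1 = 22/1 = 22: (m_3, d_3) = (m_1, d_1) = (11, 22), so from here the quotients repeat a_1, a_2; the period length is 2.
Hence the expansion of sqrt(143) is a_0 = 11 followed by the repeating block 1, 22 (period 2).

[11; (1, 22)]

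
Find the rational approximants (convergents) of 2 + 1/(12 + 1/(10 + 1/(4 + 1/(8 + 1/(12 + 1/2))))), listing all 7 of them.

Using the convergent recurrence p_i = a_i*p_{i-1} + p_{i-2}, q_i = a_i*q_{i-1} + q_{i-2} with p_{-2}=0, p_{-1}=1, q_{-2}=1, q_{-1}=0:
  i=0: a_0=2, p_0 = 2*1 + 0 = 2, q_0 = 2*0 + 1 = 1.
  i=1: a_1=12, p_1 = 12*2 + 1 = 25, q_1 = 12*1 + 0 = 12.
  i=2: a_2=10, p_2 = 10*25 + 2 = 252, q_2 = 10*12 + 1 = 121.
  i=3: a_3=4, p_3 = 4*252 + 25 = 1033, q_3 = 4*121 + 12 = 496.
  i=4: a_4=8, p_4 = 8*1033 + 252 = 8516, q_4 = 8*496 + 121 = 4089.
  i=5: a_5=12, p_5 = 12*8516 + 1033 = 103225, q_5 = 12*4089 + 496 = 49564.
  i=6: a_6=2, p_6 = 2*103225 + 8516 = 214966, q_6 = 2*49564 + 4089 = 103217.

2/1, 25/12, 252/121, 1033/496, 8516/4089, 103225/49564, 214966/103217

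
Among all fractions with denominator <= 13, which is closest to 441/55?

8/1

Expand x = 441/55 as a continued fraction with the Euclidean algorithm:
  441 = 8*55 + 1, so a_0 = 8.
  55 = 55*1 + 0, so a_1 = 55.
so x = [8; 55].
Convergents (p_i = a_i*p_{i-1} + p_{i-2}, q_i = a_i*q_{i-1} + q_{i-2} with p_{-2}=0, p_{-1}=1, q_{-2}=1, q_{-1}=0), until the denominator exceeds 13:
  i=0: a_0=8, p_0 = 8*1 + 0 = 8, q_0 = 8*0 + 1 = 1.
  i=1: a_1=55, p_1 = 55*8 + 1 = 441, q_1 = 55*1 + 0 = 55.
q_1 = 55 > 13, so the last convergent with denominator <= 13 is p_0/q_0 = 8/1.
The closest fraction with denominator <= 13 is either p_0/q_0 or the intermediate fraction (k*p_0 + p_{-1})/(k*q_0 + q_{-1}) with the largest k >= 1 whose denominator stays <= 13; these approach x as k grows, and every other convergent or intermediate fraction in range is farther away.
Largest k: floor((13 - q_{-1})/q_0) = floor((13 - 0)/1) = 13 (using the seeds p_{-1} = 1, q_{-1} = 0).
That gives (13*8 + 1)/(13*1 + 0) = 105/13.
Compare the errors: |x - 8/1| = |441*1 - 8*55|/(55*1) = 1/55, and |x - 105/13| = |441*13 - 105*55|/(55*13) = 42/715.
Cross-multiplying, 1*715 = 715 < 2310 = 42*55, so 1/55 is smaller: the convergent 8/1 is closer to x than 105/13.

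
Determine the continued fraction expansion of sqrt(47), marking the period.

Write x_i = (sqrt(47) + m_i)/d_i with (m_0, d_0) = (0, 1). a_0 = floor(sqrt(47)) = 6, since 6^2 = 36 <= 47 < 49 = 7^2.
Iterate m_{i+1} = d_i*a_i - m_i, d_{i+1} = (47 - m_{i+1}^2)/d_i, a_{i+1} = floor((a_0 + m_{i+1})/d_{i+1}):
  m_1 = 1*6 - 0 = 6, d_1 = (47 - 6^2)/1 = 11/1 = 11, a_1 = floor((6 + 6)/11) = 1.
  m_2 = 11*1 - 6 = 5, d_2 = (47 - 5^2)/11 = 22/11 = 2, a_2 = floor((6 + 5)/2) = 5.
  m_3 = 2*5 - 5 = 5, d_3 = (47 - 5^2)/2 = 22/2 = 11, a_3 = floor((6 + 5)/11) = 1.
  m_4 = 11*1 - 5 = 6, d_4 = (47 - 6^2)/11 = 11/11 = 1, a_4 = floor((6 + 6)/1) = 12.
  m_5 = 1*12 - 6 = 6, d_5 = (47 - 6^2)/1 = 11/1 = 11: (m_5, d_5) = (m_1, d_1) = (6, 11), so from here the quotients repeat a_1, ..., a_4; the period length is 4.
Hence the expansion of sqrt(47) is a_0 = 6 followed by the repeating block 1, 5, 1, 12 (period 4).

[6; (1, 5, 1, 12)]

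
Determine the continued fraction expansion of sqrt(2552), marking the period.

Write x_i = (sqrt(2552) + m_i)/d_i with (m_0, d_0) = (0, 1). a_0 = floor(sqrt(2552)) = 50, since 50^2 = 2500 <= 2552 < 2601 = 51^2.
Iterate m_{i+1} = d_i*a_i - m_i, d_{i+1} = (2552 - m_{i+1}^2)/d_i, a_{i+1} = floor((a_0 + m_{i+1})/d_{i+1}):
  m_1 = 1*50 - 0 = 50, d_1 = (2552 - 50^2)/1 = 52/1 = 52, a_1 = floor((50 + 50)/52) = 1.
  m_2 = 52*1 - 50 = 2, d_2 = (2552 - 2^2)/52 = 2548/52 = 49, a_2 = floor((50 + 2)/49) = 1.
  m_3 = 49*1 - 2 = 47, d_3 = (2552 - 47^2)/49 = 343/49 = 7, a_3 = floor((50 + 47)/7) = 13.
  m_4 = 7*13 - 47 = 44, d_4 = (2552 - 44^2)/7 = 616/7 = 88, a_4 = floor((50 + 44)/88) = 1.
  m_5 = 88*1 - 44 = 44, d_5 = (2552 - 44^2)/88 = 616/88 = 7, a_5 = floor((50 + 44)/7) = 13.
  m_6 = 7*13 - 44 = 47, d_6 = (2552 - 47^2)/7 = 343/7 = 49, a_6 = floor((50 + 47)/49) = 1.
  m_7 = 49*1 - 47 = 2, d_7 = (2552 - 2^2)/49 = 2548/49 = 52, a_7 = floor((50 + 2)/52) = 1.
  m_8 = 52*1 - 2 = 50, d_8 = (2552 - 50^2)/52 = 52/52 = 1, a_8 = floor((50 + 50)/1) = 100.
  m_9 = 1*100 - 50 = 50, d_9 = (2552 - 50^2)/1 = 52/1 = 52: (m_9, d_9) = (m_1, d_1) = (50, 52), so from here the quotients repeat a_1, ..., a_8; the period length is 8.
Hence the expansion of sqrt(2552) is a_0 = 50 followed by the repeating block 1, 1, 13, 1, 13, 1, 1, 100 (period 8).

[50; (1, 1, 13, 1, 13, 1, 1, 100)]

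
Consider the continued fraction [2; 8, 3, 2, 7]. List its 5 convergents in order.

Using the convergent recurrence p_i = a_i*p_{i-1} + p_{i-2}, q_i = a_i*q_{i-1} + q_{i-2} with p_{-2}=0, p_{-1}=1, q_{-2}=1, q_{-1}=0:
  i=0: a_0=2, p_0 = 2*1 + 0 = 2, q_0 = 2*0 + 1 = 1.
  i=1: a_1=8, p_1 = 8*2 + 1 = 17, q_1 = 8*1 + 0 = 8.
  i=2: a_2=3, p_2 = 3*17 + 2 = 53, q_2 = 3*8 + 1 = 25.
  i=3: a_3=2, p_3 = 2*53 + 17 = 123, q_3 = 2*25 + 8 = 58.
  i=4: a_4=7, p_4 = 7*123 + 53 = 914, q_4 = 7*58 + 25 = 431.

2/1, 17/8, 53/25, 123/58, 914/431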